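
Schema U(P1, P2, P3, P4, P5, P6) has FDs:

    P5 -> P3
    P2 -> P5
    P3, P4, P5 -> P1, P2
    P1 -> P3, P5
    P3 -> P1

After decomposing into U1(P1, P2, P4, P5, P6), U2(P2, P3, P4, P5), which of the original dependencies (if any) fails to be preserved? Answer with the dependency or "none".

none

P5 → P3 lies within U2.
P2 → P5 lies within U1.
P3, P4, P5 → P1, P2: restricted closure across fragments reaches P1, P2.
P1 → P3, P5: restricted closure across fragments reaches P3, P5.
P3 → P1: restricted closure across fragments reaches P1.
Every dependency is enforceable on the fragments, so the decomposition is dependency-preserving.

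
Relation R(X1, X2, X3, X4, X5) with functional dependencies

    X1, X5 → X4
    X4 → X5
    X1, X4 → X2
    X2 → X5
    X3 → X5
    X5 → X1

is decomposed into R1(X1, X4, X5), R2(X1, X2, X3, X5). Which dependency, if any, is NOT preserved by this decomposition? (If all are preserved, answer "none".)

none

X1, X5 → X4 lies within R1.
X4 → X5 lies within R1.
X1, X4 → X2: restricted closure across fragments reaches X2.
X2 → X5 lies within R2.
X3 → X5 lies within R2.
X5 → X1 lies within R1.
Every dependency is enforceable on the fragments, so the decomposition is dependency-preserving.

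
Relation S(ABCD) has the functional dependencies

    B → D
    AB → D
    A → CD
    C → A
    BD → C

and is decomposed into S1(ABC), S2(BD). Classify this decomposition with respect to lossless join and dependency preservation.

Lossless test: (B)⁺ = {ABCD}, which contains all of one fragment — lossless.
Dependency preservation: the restricted closure of {A} across the fragments never reaches {CD}, so A → CD cannot be enforced without a join — not preserved.

lossless but not dependency-preserving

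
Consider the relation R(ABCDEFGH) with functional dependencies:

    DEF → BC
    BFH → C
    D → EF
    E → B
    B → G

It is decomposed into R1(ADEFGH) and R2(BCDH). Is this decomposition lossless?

Yes

Common attributes: R1 ∩ R2 = {DH}.
Closure of {DH}: D → EF applies, adding EF; E → B applies, adding B; B → G applies, adding G; DEF → BC applies, adding C. So (DH)⁺ = {BCDEFGH}.
This closure contains every attribute of R2, so R1 ∩ R2 → R2. The join is lossless.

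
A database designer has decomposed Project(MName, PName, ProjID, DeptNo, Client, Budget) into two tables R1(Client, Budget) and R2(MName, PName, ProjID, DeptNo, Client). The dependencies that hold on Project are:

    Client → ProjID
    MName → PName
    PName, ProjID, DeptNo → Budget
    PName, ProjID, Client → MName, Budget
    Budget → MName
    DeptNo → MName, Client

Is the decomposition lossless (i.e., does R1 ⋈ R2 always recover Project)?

No

Common attributes: R1 ∩ R2 = {Client}.
Closure of {Client}: Client → ProjID applies, adding ProjID. So (Client)⁺ = {ProjID, Client}.
The closure contains neither all of R1 = {Client, Budget} nor all of R2 = {MName, PName, ProjID, DeptNo, Client}, so the common attributes are not a superkey of either fragment. The join is lossy.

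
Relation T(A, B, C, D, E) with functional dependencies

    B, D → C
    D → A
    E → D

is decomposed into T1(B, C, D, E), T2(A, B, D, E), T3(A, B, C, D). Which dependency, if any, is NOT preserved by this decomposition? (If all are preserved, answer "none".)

B, D → C lies within T1.
D → A lies within T2.
E → D lies within T1.
Every dependency is enforceable on the fragments, so the decomposition is dependency-preserving.

none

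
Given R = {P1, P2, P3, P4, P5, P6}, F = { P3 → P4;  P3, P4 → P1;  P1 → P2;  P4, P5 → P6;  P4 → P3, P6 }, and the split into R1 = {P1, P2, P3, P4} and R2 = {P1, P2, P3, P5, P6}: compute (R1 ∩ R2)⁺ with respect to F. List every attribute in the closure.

P1, P2, P3, P4, P6

R1 ∩ R2 = {P1, P2, P3}.
P3 → P4 applies, adding P4
P4 → P3, P6 applies, adding P6
Closure: {P1, P2, P3, P4, P6}.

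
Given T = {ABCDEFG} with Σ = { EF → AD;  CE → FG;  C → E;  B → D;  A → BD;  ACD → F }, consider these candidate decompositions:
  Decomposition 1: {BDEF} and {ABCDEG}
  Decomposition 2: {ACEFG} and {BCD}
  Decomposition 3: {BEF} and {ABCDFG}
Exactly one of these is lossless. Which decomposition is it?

Decomposition 2

Decomposition 1: common = {BDE}, closure = {BDE} → lossy.
Decomposition 2: common = {C}, closure = {ABCDEFG} → lossless.
Decomposition 3: common = {BF}, closure = {BDF} → lossy.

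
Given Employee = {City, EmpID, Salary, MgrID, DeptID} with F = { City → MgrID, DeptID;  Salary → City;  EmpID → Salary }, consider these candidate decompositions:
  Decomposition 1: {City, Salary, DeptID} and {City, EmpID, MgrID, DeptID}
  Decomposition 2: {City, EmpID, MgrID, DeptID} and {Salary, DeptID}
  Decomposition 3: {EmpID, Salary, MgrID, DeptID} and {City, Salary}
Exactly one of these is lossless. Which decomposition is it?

Decomposition 1: common = {City, DeptID}, closure = {City, MgrID, DeptID} → lossy.
Decomposition 2: common = {DeptID}, closure = {DeptID} → lossy.
Decomposition 3: common = {Salary}, closure = {City, Salary, MgrID, DeptID} → lossless.

Decomposition 3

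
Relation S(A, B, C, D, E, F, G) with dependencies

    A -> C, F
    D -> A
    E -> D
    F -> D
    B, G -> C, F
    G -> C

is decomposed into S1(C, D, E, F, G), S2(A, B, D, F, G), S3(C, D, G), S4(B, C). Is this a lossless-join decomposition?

No

Chase test. Columns are A, B, C, D, E, F, G; row i has aⱼ where attribute j ∈ Si, else bᵢⱼ.
Initial tableau (one row per fragment):
  row 1: b11 b12 a3 a4 a5 a6 a7
  row 2: a1 a2 b23 a4 b25 a6 a7
  row 3: b31 b32 a3 a4 b35 b36 a7
  row 4: b41 a2 a3 b44 b45 b46 b47
Rows 1 and 2 agree on D; apply D→A and equate their A entries.
Rows 1 and 3 agree on D; apply D→A and equate their A entries.
Rows 1 and 2 agree on G; apply G→C and equate their C entries.
Rows 1 and 3 agree on A; apply A→C, F and equate their C, F entries.
No row becomes fully distinguished — the join is lossy.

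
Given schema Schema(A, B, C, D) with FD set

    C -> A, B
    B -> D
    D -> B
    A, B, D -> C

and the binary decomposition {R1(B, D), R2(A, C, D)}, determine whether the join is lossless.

Yes

Common attributes: R1 ∩ R2 = {D}.
Closure of {D}: D → B applies, adding B. So (D)⁺ = {B, D}.
This closure contains every attribute of R1, so R1 ∩ R2 → R1. The join is lossless.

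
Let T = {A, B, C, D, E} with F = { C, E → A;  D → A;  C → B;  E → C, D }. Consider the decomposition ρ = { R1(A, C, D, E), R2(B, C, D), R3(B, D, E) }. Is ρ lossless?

Yes

Chase test. Columns are A, B, C, D, E; row i has aⱼ where attribute j ∈ Ri, else bᵢⱼ.
Initial tableau (one row per fragment):
  row 1: a1 b12 a3 a4 a5
  row 2: b21 a2 a3 a4 b25
  row 3: b31 a2 b33 a4 a5
Rows 1 and 2 agree on D; apply D→A and equate their A entries.
Rows 1 and 3 agree on D; apply D→A and equate their A entries.
Rows 1 and 2 agree on C; apply C→B and equate their B entries.
Rows 1 and 3 agree on E; apply E→C, D and equate their C, D entries.
Row 1 is now all distinguished symbols — the join is lossless.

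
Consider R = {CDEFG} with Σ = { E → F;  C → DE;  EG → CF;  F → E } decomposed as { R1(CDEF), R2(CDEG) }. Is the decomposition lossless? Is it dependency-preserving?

Lossless test: (CDE)⁺ = {CDEF}, which contains all of one fragment — lossless.
Dependency preservation: EG → CF is not contained in any single fragment, but the restricted closure of its left-hand side across the fragments still reaches the right-hand side; the remaining FDs each lie inside some fragment. All dependencies are preserved.

lossless and dependency-preserving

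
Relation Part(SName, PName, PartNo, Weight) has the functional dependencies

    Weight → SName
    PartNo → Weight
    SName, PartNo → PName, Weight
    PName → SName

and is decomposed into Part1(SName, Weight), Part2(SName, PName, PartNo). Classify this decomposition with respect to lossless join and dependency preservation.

Lossless test: (SName)⁺ = {SName}, which is a superkey of neither fragment — lossy.
Dependency preservation: the restricted closure of {PartNo} across the fragments never reaches {Weight}, so PartNo → Weight cannot be enforced without a join — not preserved.

lossy and not dependency-preserving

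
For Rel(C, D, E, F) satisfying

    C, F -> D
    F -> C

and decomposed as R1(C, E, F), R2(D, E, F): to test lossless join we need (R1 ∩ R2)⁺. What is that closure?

R1 ∩ R2 = {E, F}.
F → C applies, adding C
C, F → D applies, adding D
Closure: {C, D, E, F}.

C, D, E, F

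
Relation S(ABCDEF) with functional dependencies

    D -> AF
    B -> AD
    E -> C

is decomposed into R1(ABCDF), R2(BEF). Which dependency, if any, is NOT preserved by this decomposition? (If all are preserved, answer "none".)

E -> C

Check E → C: no single fragment contains all of {CE}, and the restricted closure of {E} across the fragments never reaches {C}.
D → AF is preserved.
B → AD is preserved.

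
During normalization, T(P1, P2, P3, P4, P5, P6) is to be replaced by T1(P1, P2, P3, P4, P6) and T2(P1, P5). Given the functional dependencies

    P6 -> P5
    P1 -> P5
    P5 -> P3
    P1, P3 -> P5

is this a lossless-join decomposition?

Yes

Common attributes: T1 ∩ T2 = {P1}.
Closure of {P1}: P1 → P5 applies, adding P5; P5 → P3 applies, adding P3. So (P1)⁺ = {P1, P3, P5}.
This closure contains every attribute of T2, so T1 ∩ T2 → T2. The join is lossless.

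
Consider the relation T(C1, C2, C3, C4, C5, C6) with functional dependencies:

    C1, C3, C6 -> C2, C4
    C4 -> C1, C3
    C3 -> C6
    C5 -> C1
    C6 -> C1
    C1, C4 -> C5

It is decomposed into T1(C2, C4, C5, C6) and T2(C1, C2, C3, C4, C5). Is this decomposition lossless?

Yes

Common attributes: T1 ∩ T2 = {C2, C4, C5}.
Closure of {C2, C4, C5}: C4 → C1, C3 applies, adding C1, C3; C3 → C6 applies, adding C6. So (C2, C4, C5)⁺ = {C1, C2, C3, C4, C5, C6}.
This closure contains every attribute of T1, so T1 ∩ T2 → T1. The join is lossless.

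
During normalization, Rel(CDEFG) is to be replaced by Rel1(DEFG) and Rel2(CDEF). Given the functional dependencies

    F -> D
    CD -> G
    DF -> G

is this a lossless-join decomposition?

Yes

Common attributes: Rel1 ∩ Rel2 = {DEF}.
Closure of {DEF}: DF → G applies, adding G. So (DEF)⁺ = {DEFG}.
This closure contains every attribute of Rel1, so Rel1 ∩ Rel2 → Rel1. The join is lossless.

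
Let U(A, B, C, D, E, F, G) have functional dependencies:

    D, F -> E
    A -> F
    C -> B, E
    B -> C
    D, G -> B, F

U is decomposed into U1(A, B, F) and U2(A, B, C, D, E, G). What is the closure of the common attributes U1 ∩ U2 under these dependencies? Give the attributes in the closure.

A, B, C, E, F

U1 ∩ U2 = {A, B}.
A → F applies, adding F
B → C applies, adding C
C → B, E applies, adding E
Closure: {A, B, C, E, F}.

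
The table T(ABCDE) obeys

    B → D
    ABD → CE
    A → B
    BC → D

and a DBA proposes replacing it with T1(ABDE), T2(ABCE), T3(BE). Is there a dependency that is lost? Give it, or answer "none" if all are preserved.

B → D lies within T1.
ABD → CE: restricted closure across fragments reaches CE.
A → B lies within T1.
BC → D: restricted closure across fragments reaches D.
Every dependency is enforceable on the fragments, so the decomposition is dependency-preserving.

none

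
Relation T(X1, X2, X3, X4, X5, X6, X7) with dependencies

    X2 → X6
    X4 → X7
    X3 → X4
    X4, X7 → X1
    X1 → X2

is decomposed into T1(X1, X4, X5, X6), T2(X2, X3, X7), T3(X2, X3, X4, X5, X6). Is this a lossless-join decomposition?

Yes

Chase test. Columns are X1, X2, X3, X4, X5, X6, X7; row i has aⱼ where attribute j ∈ Ti, else bᵢⱼ.
Initial tableau (one row per fragment):
  row 1: a1 b12 b13 a4 a5 a6 b17
  row 2: b21 a2 a3 b24 b25 b26 a7
  row 3: b31 a2 a3 a4 a5 a6 b37
Rows 2 and 3 agree on X2; apply X2→X6 and equate their X6 entries.
Rows 1 and 3 agree on X4; apply X4→X7 and equate their X7 entries.
Rows 2 and 3 agree on X3; apply X3→X4 and equate their X4 entries.
Rows 1 and 3 agree on X4, X7; apply X4, X7→X1 and equate their X1 entries.
Rows 1 and 3 agree on X1; apply X1→X2 and equate their X2 entries.
Rows 1 and 2 agree on X4; apply X4→X7 and equate their X7 entries.
Rows 1 and 2 agree on X4, X7; apply X4, X7→X1 and equate their X1 entries.
Row 3 is now all distinguished symbols — the join is lossless.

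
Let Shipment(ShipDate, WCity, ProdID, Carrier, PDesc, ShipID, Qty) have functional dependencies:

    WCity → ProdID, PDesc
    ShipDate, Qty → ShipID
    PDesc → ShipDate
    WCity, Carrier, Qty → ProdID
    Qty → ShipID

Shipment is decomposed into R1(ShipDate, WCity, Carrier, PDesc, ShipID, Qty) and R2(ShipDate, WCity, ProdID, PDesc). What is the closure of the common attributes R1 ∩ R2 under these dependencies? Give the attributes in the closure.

R1 ∩ R2 = {ShipDate, WCity, PDesc}.
WCity → ProdID, PDesc applies, adding ProdID
Closure: {ShipDate, WCity, ProdID, PDesc}.

ShipDate, WCity, ProdID, PDesc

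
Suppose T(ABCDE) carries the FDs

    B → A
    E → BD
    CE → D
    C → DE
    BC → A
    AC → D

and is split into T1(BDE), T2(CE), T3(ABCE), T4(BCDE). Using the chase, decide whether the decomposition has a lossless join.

Yes

Chase test. Columns are ABCDE; row i has aⱼ where attribute j ∈ Ti, else bᵢⱼ.
Initial tableau (one row per fragment):
  row 1: b11 a2 b13 a4 a5
  row 2: b21 b22 a3 b24 a5
  row 3: a1 a2 a3 b34 a5
  row 4: b41 a2 a3 a4 a5
Rows 1 and 3 agree on B; apply B→A and equate their A entries.
Rows 1 and 4 agree on B; apply B→A and equate their A entries.
Rows 1 and 2 agree on E; apply E→BD and equate their BD entries.
Rows 1 and 3 agree on E; apply E→BD and equate their BD entries.
Rows 2 and 3 agree on BC; apply BC→A and equate their A entries.
Row 2 is now all distinguished symbols — the join is lossless.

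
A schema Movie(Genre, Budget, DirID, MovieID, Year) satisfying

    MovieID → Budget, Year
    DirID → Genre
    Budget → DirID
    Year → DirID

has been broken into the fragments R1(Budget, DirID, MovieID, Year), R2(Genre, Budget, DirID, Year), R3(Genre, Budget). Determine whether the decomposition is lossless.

Yes

Chase test. Columns are Genre, Budget, DirID, MovieID, Year; row i has aⱼ where attribute j ∈ Ri, else bᵢⱼ.
Initial tableau (one row per fragment):
  row 1: b11 a2 a3 a4 a5
  row 2: a1 a2 a3 b24 a5
  row 3: a1 a2 b33 b34 b35
Rows 1 and 2 agree on DirID; apply DirID→Genre and equate their Genre entries.
Rows 1 and 3 agree on Budget; apply Budget→DirID and equate their DirID entries.
Row 1 is now all distinguished symbols — the join is lossless.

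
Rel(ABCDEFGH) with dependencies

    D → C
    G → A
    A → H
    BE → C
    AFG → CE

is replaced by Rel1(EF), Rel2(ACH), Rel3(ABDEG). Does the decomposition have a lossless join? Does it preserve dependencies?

Lossless test (chase): Rows 2 and 3 agree on A; apply A→H and equate their H entries. No row becomes fully distinguished — the join is lossy.
Dependency preservation: the restricted closure of {D} across the fragments never reaches {C}, so D → C cannot be enforced without a join — not preserved.

lossy and not dependency-preserving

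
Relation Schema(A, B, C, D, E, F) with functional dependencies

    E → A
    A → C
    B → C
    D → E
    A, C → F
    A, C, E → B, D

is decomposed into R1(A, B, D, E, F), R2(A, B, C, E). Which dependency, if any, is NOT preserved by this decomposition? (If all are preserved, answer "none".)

E → A lies within R1.
A → C lies within R2.
B → C lies within R2.
D → E lies within R1.
A, C → F: restricted closure across fragments reaches F.
A, C, E → B, D: restricted closure across fragments reaches B, D.
Every dependency is enforceable on the fragments, so the decomposition is dependency-preserving.

none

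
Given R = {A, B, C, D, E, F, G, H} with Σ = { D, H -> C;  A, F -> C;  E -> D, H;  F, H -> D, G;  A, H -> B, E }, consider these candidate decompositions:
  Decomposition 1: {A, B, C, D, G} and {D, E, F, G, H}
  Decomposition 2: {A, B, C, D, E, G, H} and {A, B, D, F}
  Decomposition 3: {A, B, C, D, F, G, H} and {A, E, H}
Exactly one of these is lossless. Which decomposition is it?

Decomposition 1: common = {D, G}, closure = {D, G} → lossy.
Decomposition 2: common = {A, B, D}, closure = {A, B, D} → lossy.
Decomposition 3: common = {A, H}, closure = {A, B, C, D, E, H} → lossless.

Decomposition 3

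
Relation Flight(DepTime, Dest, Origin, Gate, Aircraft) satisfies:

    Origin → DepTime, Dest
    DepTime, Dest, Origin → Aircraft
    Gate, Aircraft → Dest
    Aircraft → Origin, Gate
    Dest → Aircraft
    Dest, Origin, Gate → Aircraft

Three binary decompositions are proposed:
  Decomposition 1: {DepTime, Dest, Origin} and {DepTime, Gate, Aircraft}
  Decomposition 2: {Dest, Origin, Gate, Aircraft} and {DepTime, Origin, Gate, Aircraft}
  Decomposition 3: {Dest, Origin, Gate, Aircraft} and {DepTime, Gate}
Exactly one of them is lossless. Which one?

Decomposition 1: common = {DepTime}, closure = {DepTime} → lossy.
Decomposition 2: common = {Origin, Gate, Aircraft}, closure = {DepTime, Dest, Origin, Gate, Aircraft} → lossless.
Decomposition 3: common = {Gate}, closure = {Gate} → lossy.

Decomposition 2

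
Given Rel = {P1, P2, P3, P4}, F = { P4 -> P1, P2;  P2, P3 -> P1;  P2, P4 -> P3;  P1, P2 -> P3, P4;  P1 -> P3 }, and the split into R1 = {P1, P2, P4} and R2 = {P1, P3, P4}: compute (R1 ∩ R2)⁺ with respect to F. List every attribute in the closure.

R1 ∩ R2 = {P1, P4}.
P4 → P1, P2 applies, adding P2
P2, P4 → P3 applies, adding P3
Closure: {P1, P2, P3, P4}.

P1, P2, P3, P4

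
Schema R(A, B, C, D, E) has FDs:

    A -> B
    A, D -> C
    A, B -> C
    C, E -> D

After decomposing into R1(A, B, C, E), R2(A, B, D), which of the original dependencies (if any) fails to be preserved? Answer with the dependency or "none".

Check C, E → D: no single fragment contains all of {C, D, E}, and the restricted closure of {C, E} across the fragments never reaches {D}.
A → B is preserved.
A, D → C is preserved.
A, B → C is preserved.

C, E -> D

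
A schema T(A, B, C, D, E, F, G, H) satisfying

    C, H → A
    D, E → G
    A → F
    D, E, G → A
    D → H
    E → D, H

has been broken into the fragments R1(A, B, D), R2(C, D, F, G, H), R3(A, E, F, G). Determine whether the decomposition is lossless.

No

Chase test. Columns are A, B, C, D, E, F, G, H; row i has aⱼ where attribute j ∈ Ri, else bᵢⱼ.
Initial tableau (one row per fragment):
  row 1: a1 a2 b13 a4 b15 b16 b17 b18
  row 2: b21 b22 a3 a4 b25 a6 a7 a8
  row 3: a1 b32 b33 b34 a5 a6 a7 b38
Rows 1 and 3 agree on A; apply A→F and equate their F entries.
Rows 1 and 2 agree on D; apply D→H and equate their H entries.
No row becomes fully distinguished — the join is lossy.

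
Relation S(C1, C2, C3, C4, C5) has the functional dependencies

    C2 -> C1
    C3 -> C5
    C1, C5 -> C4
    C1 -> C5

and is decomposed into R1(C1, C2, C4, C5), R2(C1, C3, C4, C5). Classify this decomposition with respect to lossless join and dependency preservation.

lossy but dependency-preserving

Lossless test: (C1, C4, C5)⁺ = {C1, C4, C5}, which is a superkey of neither fragment — lossy.
Dependency preservation: every FD's attributes lie within a single fragment, so each can be enforced locally — preserved.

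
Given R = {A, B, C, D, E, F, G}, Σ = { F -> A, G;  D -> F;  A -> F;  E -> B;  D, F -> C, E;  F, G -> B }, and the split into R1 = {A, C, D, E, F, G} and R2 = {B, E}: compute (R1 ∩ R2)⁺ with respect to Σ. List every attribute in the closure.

B, E

R1 ∩ R2 = {E}.
E → B applies, adding B
Closure: {B, E}.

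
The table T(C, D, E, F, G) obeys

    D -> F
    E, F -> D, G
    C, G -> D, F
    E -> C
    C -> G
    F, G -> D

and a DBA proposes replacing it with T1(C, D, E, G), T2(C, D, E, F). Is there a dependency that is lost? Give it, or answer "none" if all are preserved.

Check F, G → D: no single fragment contains all of {D, F, G}, and the restricted closure of {F, G} across the fragments never reaches {D}.
D → F is preserved.
E, F → D, G is preserved.
C, G → D, F is preserved.
E → C is preserved.
C → G is preserved.

F, G -> D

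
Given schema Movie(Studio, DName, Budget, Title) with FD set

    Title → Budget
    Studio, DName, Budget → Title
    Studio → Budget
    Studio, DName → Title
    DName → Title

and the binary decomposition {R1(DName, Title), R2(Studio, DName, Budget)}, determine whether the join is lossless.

Common attributes: R1 ∩ R2 = {DName}.
Closure of {DName}: DName → Title applies, adding Title; Title → Budget applies, adding Budget. So (DName)⁺ = {DName, Budget, Title}.
This closure contains every attribute of R1, so R1 ∩ R2 → R1. The join is lossless.

Yes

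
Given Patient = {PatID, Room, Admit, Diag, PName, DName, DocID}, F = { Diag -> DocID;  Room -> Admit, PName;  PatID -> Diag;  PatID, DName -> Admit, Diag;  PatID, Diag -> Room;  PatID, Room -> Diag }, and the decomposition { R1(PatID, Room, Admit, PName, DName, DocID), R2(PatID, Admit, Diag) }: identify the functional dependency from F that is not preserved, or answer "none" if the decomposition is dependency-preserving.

Check Diag → DocID: no single fragment contains all of {Diag, DocID}, and the restricted closure of {Diag} across the fragments never reaches {DocID}.
Room → Admit, PName is preserved.
PatID → Diag is preserved.
PatID, DName → Admit, Diag is preserved.
PatID, Diag → Room is preserved.
PatID, Room → Diag is preserved.

Diag -> DocID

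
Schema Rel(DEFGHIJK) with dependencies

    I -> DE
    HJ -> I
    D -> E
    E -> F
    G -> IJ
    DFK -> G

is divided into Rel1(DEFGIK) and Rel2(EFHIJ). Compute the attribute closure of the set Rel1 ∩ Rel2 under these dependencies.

Rel1 ∩ Rel2 = {EFI}.
I → DE applies, adding D
Closure: {DEFI}.

DEFI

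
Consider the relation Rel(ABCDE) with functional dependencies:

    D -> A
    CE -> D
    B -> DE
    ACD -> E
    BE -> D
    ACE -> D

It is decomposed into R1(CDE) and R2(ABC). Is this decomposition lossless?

Common attributes: R1 ∩ R2 = {C}.
No dependency enlarges {C}, so (C)⁺ = {C}.
The closure contains neither all of R1 = {CDE} nor all of R2 = {ABC}, so the common attributes are not a superkey of either fragment. The join is lossy.

No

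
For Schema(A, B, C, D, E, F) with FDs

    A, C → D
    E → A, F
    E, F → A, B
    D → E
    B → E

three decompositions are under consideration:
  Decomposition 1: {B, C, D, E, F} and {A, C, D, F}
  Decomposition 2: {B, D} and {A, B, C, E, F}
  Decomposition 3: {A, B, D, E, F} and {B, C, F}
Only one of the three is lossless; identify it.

Decomposition 1

Decomposition 1: common = {C, D, F}, closure = {A, B, C, D, E, F} → lossless.
Decomposition 2: common = {B}, closure = {A, B, E, F} → lossy.
Decomposition 3: common = {B, F}, closure = {A, B, E, F} → lossy.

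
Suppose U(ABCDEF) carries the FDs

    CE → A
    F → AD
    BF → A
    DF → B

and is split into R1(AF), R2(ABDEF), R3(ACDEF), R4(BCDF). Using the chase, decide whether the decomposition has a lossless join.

Yes

Chase test. Columns are ABCDEF; row i has aⱼ where attribute j ∈ Ri, else bᵢⱼ.
Initial tableau (one row per fragment):
  row 1: a1 b12 b13 b14 b15 a6
  row 2: a1 a2 b23 a4 a5 a6
  row 3: a1 b32 a3 a4 a5 a6
  row 4: b41 a2 a3 a4 b45 a6
Rows 1 and 2 agree on F; apply F→AD and equate their AD entries.
Rows 1 and 4 agree on F; apply F→AD and equate their AD entries.
Rows 1 and 2 agree on DF; apply DF→B and equate their B entries.
Rows 1 and 3 agree on DF; apply DF→B and equate their B entries.
Row 3 is now all distinguished symbols — the join is lossless.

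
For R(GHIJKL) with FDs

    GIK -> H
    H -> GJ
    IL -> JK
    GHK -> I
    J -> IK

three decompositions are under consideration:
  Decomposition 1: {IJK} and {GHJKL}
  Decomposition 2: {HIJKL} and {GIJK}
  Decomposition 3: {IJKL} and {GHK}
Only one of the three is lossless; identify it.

Decomposition 1: common = {JK}, closure = {IJK} → lossless.
Decomposition 2: common = {IJK}, closure = {IJK} → lossy.
Decomposition 3: common = {K}, closure = {K} → lossy.

Decomposition 1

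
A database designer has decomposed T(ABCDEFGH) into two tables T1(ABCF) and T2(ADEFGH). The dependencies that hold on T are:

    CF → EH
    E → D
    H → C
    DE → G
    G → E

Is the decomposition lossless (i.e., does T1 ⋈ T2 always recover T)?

Common attributes: T1 ∩ T2 = {AF}.
No dependency enlarges {AF}, so (AF)⁺ = {AF}.
The closure contains neither all of T1 = {ABCF} nor all of T2 = {ADEFGH}, so the common attributes are not a superkey of either fragment. The join is lossy.

No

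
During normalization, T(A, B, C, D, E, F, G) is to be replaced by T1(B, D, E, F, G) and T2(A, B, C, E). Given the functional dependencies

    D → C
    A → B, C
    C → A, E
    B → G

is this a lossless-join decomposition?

No

Common attributes: T1 ∩ T2 = {B, E}.
Closure of {B, E}: B → G applies, adding G. So (B, E)⁺ = {B, E, G}.
The closure contains neither all of T1 = {B, D, E, F, G} nor all of T2 = {A, B, C, E}, so the common attributes are not a superkey of either fragment. The join is lossy.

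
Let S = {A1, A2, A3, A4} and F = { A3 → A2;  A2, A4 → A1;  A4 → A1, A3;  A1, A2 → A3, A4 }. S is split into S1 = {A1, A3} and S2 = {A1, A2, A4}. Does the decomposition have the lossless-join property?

No

Common attributes: S1 ∩ S2 = {A1}.
No dependency enlarges {A1}, so (A1)⁺ = {A1}.
The closure contains neither all of S1 = {A1, A3} nor all of S2 = {A1, A2, A4}, so the common attributes are not a superkey of either fragment. The join is lossy.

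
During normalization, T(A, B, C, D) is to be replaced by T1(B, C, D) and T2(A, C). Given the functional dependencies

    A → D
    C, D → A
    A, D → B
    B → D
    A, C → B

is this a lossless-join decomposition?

No

Common attributes: T1 ∩ T2 = {C}.
No dependency enlarges {C}, so (C)⁺ = {C}.
The closure contains neither all of T1 = {B, C, D} nor all of T2 = {A, C}, so the common attributes are not a superkey of either fragment. The join is lossy.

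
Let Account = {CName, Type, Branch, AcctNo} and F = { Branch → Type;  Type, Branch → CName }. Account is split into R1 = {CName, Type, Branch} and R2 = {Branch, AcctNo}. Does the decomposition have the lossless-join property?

Common attributes: R1 ∩ R2 = {Branch}.
Closure of {Branch}: Branch → Type applies, adding Type; Type, Branch → CName applies, adding CName. So (Branch)⁺ = {CName, Type, Branch}.
This closure contains every attribute of R1, so R1 ∩ R2 → R1. The join is lossless.

Yes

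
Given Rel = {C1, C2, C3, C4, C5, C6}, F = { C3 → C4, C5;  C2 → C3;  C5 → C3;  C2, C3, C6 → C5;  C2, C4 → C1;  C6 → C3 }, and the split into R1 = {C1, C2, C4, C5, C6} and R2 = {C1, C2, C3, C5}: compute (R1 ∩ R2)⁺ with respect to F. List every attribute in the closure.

R1 ∩ R2 = {C1, C2, C5}.
C2 → C3 applies, adding C3
C3 → C4, C5 applies, adding C4
Closure: {C1, C2, C3, C4, C5}.

C1, C2, C3, C4, C5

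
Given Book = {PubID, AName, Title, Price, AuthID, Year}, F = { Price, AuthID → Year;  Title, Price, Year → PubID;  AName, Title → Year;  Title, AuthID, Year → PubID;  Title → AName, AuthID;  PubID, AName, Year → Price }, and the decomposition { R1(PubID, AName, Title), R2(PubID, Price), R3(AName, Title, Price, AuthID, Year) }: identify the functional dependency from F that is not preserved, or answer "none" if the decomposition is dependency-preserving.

PubID, AName, Year → Price

Check PubID, AName, Year → Price: no single fragment contains all of {PubID, AName, Price, Year}, and the restricted closure of {PubID, AName, Year} across the fragments never reaches {Price}.
Price, AuthID → Year is preserved.
Title, Price, Year → PubID is preserved.
AName, Title → Year is preserved.
Title, AuthID, Year → PubID is preserved.
Title → AName, AuthID is preserved.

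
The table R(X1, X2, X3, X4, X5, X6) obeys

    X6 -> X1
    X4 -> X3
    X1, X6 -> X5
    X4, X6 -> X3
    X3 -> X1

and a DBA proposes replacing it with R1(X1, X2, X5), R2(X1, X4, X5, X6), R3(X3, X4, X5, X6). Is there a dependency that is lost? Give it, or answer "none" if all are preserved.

X3 -> X1

Check X3 → X1: no single fragment contains all of {X1, X3}, and the restricted closure of {X3} across the fragments never reaches {X1}.
X6 → X1 is preserved.
X4 → X3 is preserved.
X1, X6 → X5 is preserved.
X4, X6 → X3 is preserved.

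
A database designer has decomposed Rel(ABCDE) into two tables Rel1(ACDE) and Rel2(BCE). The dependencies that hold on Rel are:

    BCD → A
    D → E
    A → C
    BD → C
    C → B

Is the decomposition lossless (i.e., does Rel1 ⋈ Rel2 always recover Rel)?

Common attributes: Rel1 ∩ Rel2 = {CE}.
Closure of {CE}: C → B applies, adding B. So (CE)⁺ = {BCE}.
This closure contains every attribute of Rel2, so Rel1 ∩ Rel2 → Rel2. The join is lossless.

Yes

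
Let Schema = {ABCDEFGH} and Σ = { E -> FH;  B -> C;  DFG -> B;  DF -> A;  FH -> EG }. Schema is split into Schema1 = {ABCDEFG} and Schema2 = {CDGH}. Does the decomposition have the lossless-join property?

Common attributes: Schema1 ∩ Schema2 = {CDG}.
No dependency enlarges {CDG}, so (CDG)⁺ = {CDG}.
The closure contains neither all of Schema1 = {ABCDEFG} nor all of Schema2 = {CDGH}, so the common attributes are not a superkey of either fragment. The join is lossy.

No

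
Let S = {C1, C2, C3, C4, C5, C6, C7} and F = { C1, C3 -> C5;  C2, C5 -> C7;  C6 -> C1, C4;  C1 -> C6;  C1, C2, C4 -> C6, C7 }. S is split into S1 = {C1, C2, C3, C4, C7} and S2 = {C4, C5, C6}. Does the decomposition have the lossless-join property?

No

Common attributes: S1 ∩ S2 = {C4}.
No dependency enlarges {C4}, so (C4)⁺ = {C4}.
The closure contains neither all of S1 = {C1, C2, C3, C4, C7} nor all of S2 = {C4, C5, C6}, so the common attributes are not a superkey of either fragment. The join is lossy.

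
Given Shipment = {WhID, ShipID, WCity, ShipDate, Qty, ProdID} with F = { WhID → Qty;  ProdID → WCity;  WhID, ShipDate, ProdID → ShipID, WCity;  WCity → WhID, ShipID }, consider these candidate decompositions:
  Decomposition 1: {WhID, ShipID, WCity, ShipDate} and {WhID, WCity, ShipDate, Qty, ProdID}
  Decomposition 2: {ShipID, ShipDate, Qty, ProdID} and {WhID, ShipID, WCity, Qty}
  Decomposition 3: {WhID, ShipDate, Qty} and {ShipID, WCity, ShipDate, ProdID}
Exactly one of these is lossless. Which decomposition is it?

Decomposition 1

Decomposition 1: common = {WhID, WCity, ShipDate}, closure = {WhID, ShipID, WCity, ShipDate, Qty} → lossless.
Decomposition 2: common = {ShipID, Qty}, closure = {ShipID, Qty} → lossy.
Decomposition 3: common = {ShipDate}, closure = {ShipDate} → lossy.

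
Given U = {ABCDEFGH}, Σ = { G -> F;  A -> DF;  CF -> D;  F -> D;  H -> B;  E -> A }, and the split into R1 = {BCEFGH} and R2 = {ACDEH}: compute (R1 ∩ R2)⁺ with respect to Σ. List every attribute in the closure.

ABCDEFH

R1 ∩ R2 = {CEH}.
H → B applies, adding B
E → A applies, adding A
A → DF applies, adding DF
Closure: {ABCDEFH}.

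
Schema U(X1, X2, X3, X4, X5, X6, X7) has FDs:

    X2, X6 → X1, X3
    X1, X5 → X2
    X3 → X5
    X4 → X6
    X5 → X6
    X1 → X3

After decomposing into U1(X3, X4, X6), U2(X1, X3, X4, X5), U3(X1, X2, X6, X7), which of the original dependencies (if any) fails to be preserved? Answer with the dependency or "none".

X5 → X6

Check X5 → X6: no single fragment contains all of {X5, X6}, and the restricted closure of {X5} across the fragments never reaches {X6}.
X2, X6 → X1, X3 is preserved.
X1, X5 → X2 is preserved.
X3 → X5 is preserved.
X4 → X6 is preserved.
X1 → X3 is preserved.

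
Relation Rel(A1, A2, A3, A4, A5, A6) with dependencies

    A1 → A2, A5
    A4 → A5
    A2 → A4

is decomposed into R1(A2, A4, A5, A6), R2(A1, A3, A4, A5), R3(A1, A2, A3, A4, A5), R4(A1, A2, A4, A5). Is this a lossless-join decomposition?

Chase test. Columns are A1, A2, A3, A4, A5, A6; row i has aⱼ where attribute j ∈ Ri, else bᵢⱼ.
Initial tableau (one row per fragment):
  row 1: b11 a2 b13 a4 a5 a6
  row 2: a1 b22 a3 a4 a5 b26
  row 3: a1 a2 a3 a4 a5 b36
  row 4: a1 a2 b43 a4 a5 b46
Rows 2 and 3 agree on A1; apply A1→A2, A5 and equate their A2, A5 entries.
No row becomes fully distinguished — the join is lossy.

No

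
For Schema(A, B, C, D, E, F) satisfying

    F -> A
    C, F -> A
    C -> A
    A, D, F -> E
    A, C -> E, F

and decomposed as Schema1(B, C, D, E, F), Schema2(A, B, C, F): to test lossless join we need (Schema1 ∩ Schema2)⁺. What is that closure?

A, B, C, E, F

Schema1 ∩ Schema2 = {B, C, F}.
F → A applies, adding A
A, C → E, F applies, adding E
Closure: {A, B, C, E, F}.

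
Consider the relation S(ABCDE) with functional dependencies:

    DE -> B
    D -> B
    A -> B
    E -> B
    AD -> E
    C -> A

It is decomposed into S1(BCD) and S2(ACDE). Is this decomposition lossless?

Common attributes: S1 ∩ S2 = {CD}.
Closure of {CD}: D → B applies, adding B; C → A applies, adding A; AD → E applies, adding E. So (CD)⁺ = {ABCDE}.
This closure contains every attribute of S1, so S1 ∩ S2 → S1. The join is lossless.

Yes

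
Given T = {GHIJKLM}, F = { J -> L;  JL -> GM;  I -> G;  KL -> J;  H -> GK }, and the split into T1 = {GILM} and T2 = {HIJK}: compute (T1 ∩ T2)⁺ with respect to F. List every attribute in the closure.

T1 ∩ T2 = {I}.
I → G applies, adding G
Closure: {GI}.

GI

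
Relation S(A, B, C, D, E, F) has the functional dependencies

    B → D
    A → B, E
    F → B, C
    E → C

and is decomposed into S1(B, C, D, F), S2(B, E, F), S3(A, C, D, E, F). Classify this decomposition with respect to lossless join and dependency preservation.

Lossless test (chase): Rows 1 and 2 agree on B; apply B→D and equate their D entries. Rows 1 and 2 agree on F; apply F→B, C and equate their B, C entries. Rows 1 and 3 agree on F; apply F→B, C and equate their B, C entries. Row 3 is now all distinguished symbols — the join is lossless.
Dependency preservation: the restricted closure of {A} across the fragments never reaches {B, E}, so A → B, E cannot be enforced without a join — not preserved.

lossless but not dependency-preserving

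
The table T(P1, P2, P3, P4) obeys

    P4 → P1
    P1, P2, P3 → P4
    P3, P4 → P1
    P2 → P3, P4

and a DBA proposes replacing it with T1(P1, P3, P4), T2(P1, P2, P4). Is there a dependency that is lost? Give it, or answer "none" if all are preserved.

Check P2 → P3, P4: no single fragment contains all of {P2, P3, P4}, and the restricted closure of {P2} across the fragments never reaches {P3, P4}.
P4 → P1 is preserved.
P1, P2, P3 → P4 is preserved.
P3, P4 → P1 is preserved.

P2 → P3, P4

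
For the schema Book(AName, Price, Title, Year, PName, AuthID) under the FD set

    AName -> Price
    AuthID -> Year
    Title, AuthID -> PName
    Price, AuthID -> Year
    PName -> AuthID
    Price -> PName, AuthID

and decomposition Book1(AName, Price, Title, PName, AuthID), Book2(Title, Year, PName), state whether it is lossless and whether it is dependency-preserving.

lossless but not dependency-preserving

Lossless test: (Title, PName)⁺ = {Title, Year, PName, AuthID}, which contains all of one fragment — lossless.
Dependency preservation: the restricted closure of {AuthID} across the fragments never reaches {Year}, so AuthID → Year cannot be enforced without a join — not preserved.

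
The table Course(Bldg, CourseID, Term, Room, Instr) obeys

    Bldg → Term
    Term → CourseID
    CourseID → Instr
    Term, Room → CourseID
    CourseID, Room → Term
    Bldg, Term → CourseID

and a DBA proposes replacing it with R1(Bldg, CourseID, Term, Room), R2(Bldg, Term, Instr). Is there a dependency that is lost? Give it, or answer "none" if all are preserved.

CourseID → Instr

Check CourseID → Instr: no single fragment contains all of {CourseID, Instr}, and the restricted closure of {CourseID} across the fragments never reaches {Instr}.
Bldg → Term is preserved.
Term → CourseID is preserved.
Term, Room → CourseID is preserved.
CourseID, Room → Term is preserved.
Bldg, Term → CourseID is preserved.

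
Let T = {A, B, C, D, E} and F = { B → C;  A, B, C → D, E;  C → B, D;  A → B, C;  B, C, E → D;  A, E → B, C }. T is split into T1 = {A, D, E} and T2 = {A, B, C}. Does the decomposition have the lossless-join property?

Common attributes: T1 ∩ T2 = {A}.
Closure of {A}: A → B, C applies, adding B, C; A, B, C → D, E applies, adding D, E. So (A)⁺ = {A, B, C, D, E}.
This closure contains every attribute of T1, so T1 ∩ T2 → T1. The join is lossless.

Yes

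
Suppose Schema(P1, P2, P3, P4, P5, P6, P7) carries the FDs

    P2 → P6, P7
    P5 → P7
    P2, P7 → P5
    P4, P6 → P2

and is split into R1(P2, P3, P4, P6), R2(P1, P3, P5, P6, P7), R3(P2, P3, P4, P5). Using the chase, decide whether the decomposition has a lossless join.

Chase test. Columns are P1, P2, P3, P4, P5, P6, P7; row i has aⱼ where attribute j ∈ Ri, else bᵢⱼ.
Initial tableau (one row per fragment):
  row 1: b11 a2 a3 a4 b15 a6 b17
  row 2: a1 b22 a3 b24 a5 a6 a7
  row 3: b31 a2 a3 a4 a5 b36 b37
Rows 1 and 3 agree on P2; apply P2→P6, P7 and equate their P6, P7 entries.
Rows 2 and 3 agree on P5; apply P5→P7 and equate their P7 entries.
Rows 1 and 3 agree on P2, P7; apply P2, P7→P5 and equate their P5 entries.
No row becomes fully distinguished — the join is lossy.

No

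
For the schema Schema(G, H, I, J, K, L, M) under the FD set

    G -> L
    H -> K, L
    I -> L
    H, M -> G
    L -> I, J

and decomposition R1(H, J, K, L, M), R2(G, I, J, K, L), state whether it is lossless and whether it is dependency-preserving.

lossy and not dependency-preserving

Lossless test: (J, K, L)⁺ = {I, J, K, L}, which is a superkey of neither fragment — lossy.
Dependency preservation: the restricted closure of {H, M} across the fragments never reaches {G}, so H, M → G cannot be enforced without a join — not preserved.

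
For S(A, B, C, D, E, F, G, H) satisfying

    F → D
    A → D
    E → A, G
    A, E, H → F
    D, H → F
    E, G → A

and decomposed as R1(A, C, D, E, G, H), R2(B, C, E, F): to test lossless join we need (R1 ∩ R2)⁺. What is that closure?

A, C, D, E, G

R1 ∩ R2 = {C, E}.
E → A, G applies, adding A, G
A → D applies, adding D
Closure: {A, C, D, E, G}.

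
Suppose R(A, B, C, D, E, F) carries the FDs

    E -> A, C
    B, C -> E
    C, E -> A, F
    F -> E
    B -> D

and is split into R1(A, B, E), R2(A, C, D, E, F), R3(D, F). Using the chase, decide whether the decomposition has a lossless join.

No

Chase test. Columns are A, B, C, D, E, F; row i has aⱼ where attribute j ∈ Ri, else bᵢⱼ.
Initial tableau (one row per fragment):
  row 1: a1 a2 b13 b14 a5 b16
  row 2: a1 b22 a3 a4 a5 a6
  row 3: b31 b32 b33 a4 b35 a6
Rows 1 and 2 agree on E; apply E→A, C and equate their A, C entries.
Rows 1 and 2 agree on C, E; apply C, E→A, F and equate their A, F entries.
Rows 1 and 3 agree on F; apply F→E and equate their E entries.
Rows 1 and 3 agree on E; apply E→A, C and equate their A, C entries.
No row becomes fully distinguished — the join is lossy.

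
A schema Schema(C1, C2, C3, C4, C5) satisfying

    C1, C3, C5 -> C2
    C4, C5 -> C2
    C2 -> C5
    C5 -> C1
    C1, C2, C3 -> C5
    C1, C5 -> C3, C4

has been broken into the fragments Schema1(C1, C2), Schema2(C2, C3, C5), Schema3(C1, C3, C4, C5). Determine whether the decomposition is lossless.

Chase test. Columns are C1, C2, C3, C4, C5; row i has aⱼ where attribute j ∈ Schemai, else bᵢⱼ.
Initial tableau (one row per fragment):
  row 1: a1 a2 b13 b14 b15
  row 2: b21 a2 a3 b24 a5
  row 3: a1 b32 a3 a4 a5
Rows 1 and 2 agree on C2; apply C2→C5 and equate their C5 entries.
Rows 1 and 2 agree on C5; apply C5→C1 and equate their C1 entries.
Rows 1 and 2 agree on C1, C5; apply C1, C5→C3, C4 and equate their C3, C4 entries.
Rows 1 and 3 agree on C1, C5; apply C1, C5→C3, C4 and equate their C3, C4 entries.
Rows 1 and 3 agree on C1, C3, C5; apply C1, C3, C5→C2 and equate their C2 entries.
Row 1 is now all distinguished symbols — the join is lossless.

Yes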